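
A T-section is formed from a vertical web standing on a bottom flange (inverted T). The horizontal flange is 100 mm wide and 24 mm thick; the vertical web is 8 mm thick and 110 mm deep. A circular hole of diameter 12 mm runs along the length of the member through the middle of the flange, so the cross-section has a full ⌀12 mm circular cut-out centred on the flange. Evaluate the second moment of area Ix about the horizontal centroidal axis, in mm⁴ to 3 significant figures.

Ix ≈ 3.85 × 10⁶ mm⁴

Break the section into simple shapes (no overlaps), measuring from the bottom-left corner of the bounding box.
Flange: 100 × 24, A = 2 400 mm², y = 12 mm, Ī = 115 200 mm⁴.
Web: 8 × 110, A = 880 mm², y = 79 mm, Ī = 887 333 mm⁴.
Hole (subtracted): ⌀12, A = 113.1 mm², y = 12 mm, Ī = 1017.9 mm⁴.
Centroid: ȳ = ΣA·y / ΣA = 30.618 mm.
Transfer each piece to the horizontal centroidal axis using Ī + A·d² with d = y − 30.618:
  flange: d = -18.618 mm → contributes +947 072 mm⁴
  web: d = 48.382 mm → contributes +2 947 291 mm⁴
  hole: d = -18.618 mm → contributes −40 219 mm⁴
Total I = 3 854 144 mm⁴.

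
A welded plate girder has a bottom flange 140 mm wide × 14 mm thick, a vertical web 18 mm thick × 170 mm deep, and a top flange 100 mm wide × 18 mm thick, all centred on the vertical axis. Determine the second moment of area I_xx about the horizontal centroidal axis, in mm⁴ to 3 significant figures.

Decompose the section into non-overlapping parts with the origin at the bottom-left of its bounding rectangle.
Bottom plate: 140 × 14, A = 1 960 mm², y = 7 mm, Ī = 32 013 mm⁴.
Web plate: 18 × 170, A = 3 060 mm², y = 99 mm, Ī = 7 369 500 mm⁴.
Top plate: 100 × 18, A = 1 800 mm², y = 193 mm, Ī = 48 600 mm⁴.
Centroid: ȳ = ΣA·y / ΣA = 97.37 mm.
Transfer each piece to the horizontal centroidal axis using Ī + A·d² with d = y − 97.37:
  bottom plate: d = -90.37 mm → contributes +16 038 641 mm⁴
  web plate: d = 1.6305 mm → contributes +7 377 635 mm⁴
  top plate: d = 95.63 mm → contributes +16 509 946 mm⁴
Total I = 39 926 222 mm⁴.

I_xx ≈ 3.99 × 10⁷ mm⁴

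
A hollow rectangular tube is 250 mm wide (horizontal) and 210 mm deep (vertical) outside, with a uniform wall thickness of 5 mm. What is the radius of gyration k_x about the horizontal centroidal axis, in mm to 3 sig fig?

k_x ≈ 85.6 mm

Decompose the section into non-overlapping parts with the origin at the bottom-left of its bounding rectangle.
Outer rectangle: 250 × 210, A = 52 500 mm², y = 105 mm, Ī = 192 937 500 mm⁴.
Inner void (subtracted): 240 × 200, A = 48 000 mm², y = 105 mm, Ī = 160 000 000 mm⁴.
By symmetry the centroid is at mid-height, ȳ = 105 mm.
All pieces are centred on the horizontal centroidal axis, so I = ΣĪ (holes subtracted) = 32 937 500 mm⁴.
Radius of gyration: k = √(I/A) = √(32 937 500 / 4 500) = 85.554 mm.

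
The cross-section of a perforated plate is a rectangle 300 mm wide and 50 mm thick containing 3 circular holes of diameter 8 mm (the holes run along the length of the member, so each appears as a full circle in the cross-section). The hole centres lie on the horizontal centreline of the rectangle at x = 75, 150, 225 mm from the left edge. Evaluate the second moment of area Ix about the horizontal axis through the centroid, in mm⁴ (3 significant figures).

Ix ≈ 3.12 × 10⁶ mm⁴

Treat the section as a set of non-overlapping primitives; coordinates are from the bounding-box lower-left.
Plate: 300 × 50, A = 15 000 mm², y = 25 mm, Ī = 3 125 000 mm⁴.
Hole 1 (subtracted): ⌀8, A = 50.265 mm², y = 25 mm, Ī = 201.06 mm⁴.
Hole 2 (subtracted): ⌀8, A = 50.265 mm², y = 25 mm, Ī = 201.06 mm⁴.
Hole 3 (subtracted): ⌀8, A = 50.265 mm², y = 25 mm, Ī = 201.06 mm⁴.
By symmetry the centroid is at mid-height, ȳ = 25 mm.
All pieces are centred on the horizontal axis through the centroid, so I = ΣĪ (holes subtracted) = 3 124 397 mm⁴.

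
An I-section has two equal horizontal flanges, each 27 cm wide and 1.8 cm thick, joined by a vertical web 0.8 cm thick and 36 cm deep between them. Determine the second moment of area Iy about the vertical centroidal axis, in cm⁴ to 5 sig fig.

Iy ≈ 5906.4 cm⁴

Split into non-overlapping primitives; take the origin at the lower-left of the bounding box.
Bottom flange: 27 × 1.8, A = 48.6 cm², x = 13.5 cm, Ī = 2952.45 cm⁴.
Web: 0.8 × 36, A = 28.8 cm², x = 13.5 cm, Ī = 1.536 cm⁴.
Top flange: 27 × 1.8, A = 48.6 cm², x = 13.5 cm, Ī = 2952.45 cm⁴.
By symmetry the centroid is at mid-width, x̄ = 13.5 cm.
All pieces are centred on the vertical centroidal axis, so I = ΣĪ = 5906.436 cm⁴.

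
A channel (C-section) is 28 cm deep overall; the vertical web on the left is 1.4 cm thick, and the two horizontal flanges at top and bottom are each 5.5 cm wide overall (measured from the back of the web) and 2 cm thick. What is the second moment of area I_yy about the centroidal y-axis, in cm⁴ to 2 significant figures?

I_yy ≈ 120 cm⁴

Treat the section as a set of non-overlapping primitives; coordinates are from the bounding-box lower-left.
Web: 1.4 × 28, A = 39.2 cm², x = 0.7 cm, Ī = 6.403 cm⁴.
Top flange (beyond web): 4.1 × 2, A = 8.2 cm², x = 3.45 cm, Ī = 11.49 cm⁴.
Bottom flange (beyond web): 4.1 × 2, A = 8.2 cm², x = 3.45 cm, Ī = 11.49 cm⁴.
Centroid: x̄ = ΣA·x / ΣA = 1.511 cm.
Transfer each piece to the centroidal y-axis using Ī + A·d² with d = x − 1.511:
  web: d = -0.8112 cm → contributes +32.19 cm⁴
  top flange (beyond web): d = 1.939 cm → contributes +42.31 cm⁴
  bottom flange (beyond web): d = 1.939 cm → contributes +42.31 cm⁴
Total I = 116.8 cm⁴.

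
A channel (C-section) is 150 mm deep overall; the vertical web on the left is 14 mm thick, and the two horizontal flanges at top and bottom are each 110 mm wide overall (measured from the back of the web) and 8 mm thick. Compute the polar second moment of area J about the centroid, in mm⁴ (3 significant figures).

J ≈ 1.56 × 10⁷ mm⁴

Treat the section as a set of non-overlapping primitives; coordinates are from the bounding-box lower-left.
Web: 14 × 150, A = 2 100 mm², y = 75 mm, Ī = 3 937 500 mm⁴.
Top flange (beyond web): 96 × 8, A = 768 mm², y = 146 mm, Ī = 4 096 mm⁴.
Bottom flange (beyond web): 96 × 8, A = 768 mm², y = 4 mm, Ī = 4 096 mm⁴.
By symmetry the centroid is at mid-height, ȳ = 75 mm.
Transfer each piece to the centroidal x-axis using Ī + A·d² with d = y − 75:
  web: d = 0 mm → contributes +3 937 500 mm⁴
  top flange (beyond web): d = 71 mm → contributes +3 875 584 mm⁴
  bottom flange (beyond web): d = -71 mm → contributes +3 875 584 mm⁴
Total I = 11 688 668 mm⁴.
For the y-axis: x̄ = 30.234 mm.
Repeating about the centroidal y-axis gives I_y = 3 897 512 mm⁴.
Polar second moment: J = I_x + I_y = 15 586 180 mm⁴.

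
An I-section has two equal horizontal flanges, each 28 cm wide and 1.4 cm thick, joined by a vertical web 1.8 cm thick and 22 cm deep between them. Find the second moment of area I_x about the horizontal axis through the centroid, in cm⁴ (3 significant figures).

Treat the section as a set of non-overlapping primitives; coordinates are from the bounding-box lower-left.
Bottom flange: 28 × 1.4, A = 39.2 cm², y = 0.7 cm, Ī = 6.4027 cm⁴.
Web: 1.8 × 22, A = 39.6 cm², y = 12.4 cm, Ī = 1597.2 cm⁴.
Top flange: 28 × 1.4, A = 39.2 cm², y = 24.1 cm, Ī = 6.4027 cm⁴.
By symmetry the centroid is at mid-height, ȳ = 12.4 cm.
Transfer each piece to the horizontal axis through the centroid using Ī + A·d² with d = y − 12.4:
  bottom flange: d = -11.7 cm → contributes +5372.5 cm⁴
  web: d = 0 cm → contributes +1597.2 cm⁴
  top flange: d = 11.7 cm → contributes +5372.5 cm⁴
Total I = 12 342 cm⁴.

I_x ≈ 1.23 × 10⁴ cm⁴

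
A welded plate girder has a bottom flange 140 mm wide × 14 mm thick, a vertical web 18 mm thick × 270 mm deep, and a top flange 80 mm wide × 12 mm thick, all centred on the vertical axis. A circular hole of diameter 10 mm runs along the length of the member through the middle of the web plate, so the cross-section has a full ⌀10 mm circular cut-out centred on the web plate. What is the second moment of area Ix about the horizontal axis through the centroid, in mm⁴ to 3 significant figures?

Ix ≈ 8.55 × 10⁷ mm⁴

Treat the section as a set of non-overlapping primitives; coordinates are from the bounding-box lower-left.
Bottom plate: 140 × 14, A = 1 960 mm², y = 7 mm, Ī = 32 013 mm⁴.
Web plate: 18 × 270, A = 4 860 mm², y = 149 mm, Ī = 29 524 500 mm⁴.
Top plate: 80 × 12, A = 960 mm², y = 290 mm, Ī = 11 520 mm⁴.
Hole (subtracted): ⌀10, A = 78.54 mm², y = 149 mm, Ī = 490.87 mm⁴.
Centroid: ȳ = ΣA·y / ΣA = 130.44 mm.
Transfer each piece to the horizontal axis through the centroid using Ī + A·d² with d = y − 130.44:
  bottom plate: d = -123.44 mm → contributes +29 896 070 mm⁴
  web plate: d = 18.563 mm → contributes +31 199 131 mm⁴
  top plate: d = 159.56 mm → contributes +24 453 369 mm⁴
  hole: d = 18.563 mm → contributes −27 554 mm⁴
Total I = 85 521 017 mm⁴.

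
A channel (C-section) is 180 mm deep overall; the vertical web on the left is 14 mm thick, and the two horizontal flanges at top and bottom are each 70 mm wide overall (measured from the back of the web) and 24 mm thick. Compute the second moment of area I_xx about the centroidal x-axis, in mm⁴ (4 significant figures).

I_xx ≈ 2.329 × 10⁷ mm⁴

Treat the section as a set of non-overlapping primitives; coordinates are from the bounding-box lower-left.
Web: 14 × 180, A = 2 520 mm², y = 90 mm, Ī = 6 804 000 mm⁴.
Top flange (beyond web): 56 × 24, A = 1 344 mm², y = 168 mm, Ī = 64 512 mm⁴.
Bottom flange (beyond web): 56 × 24, A = 1 344 mm², y = 12 mm, Ī = 64 512 mm⁴.
By symmetry the centroid is at mid-height, ȳ = 90 mm.
Transfer each piece to the centroidal x-axis using Ī + A·d² with d = y − 90:
  web: d = 0 mm → contributes +6 804 000 mm⁴
  top flange (beyond web): d = 78 mm → contributes +8 241 408 mm⁴
  bottom flange (beyond web): d = -78 mm → contributes +8 241 408 mm⁴
Total I = 23 286 816 mm⁴.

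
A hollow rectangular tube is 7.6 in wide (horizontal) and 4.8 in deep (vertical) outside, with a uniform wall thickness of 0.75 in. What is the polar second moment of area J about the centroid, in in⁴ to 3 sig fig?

Break the section into simple shapes (no overlaps), measuring from the bottom-left corner of the bounding box.
Outer rectangle: 7.6 × 4.8, A = 36.48 in², y = 2.4 in, Ī = 70.042 in⁴.
Inner void (subtracted): 6.1 × 3.3, A = 20.13 in², y = 2.4 in, Ī = 18.268 in⁴.
By symmetry the centroid is at mid-height, ȳ = 2.4 in.
All pieces are centred on the centroidal x-axis, so I = ΣĪ (holes subtracted) = 51.774 in⁴.
Repeating about the centroidal y-axis gives I_y = 113.17 in⁴.
Polar second moment: J = I_x + I_y = 164.94 in⁴.

J ≈ 165 in⁴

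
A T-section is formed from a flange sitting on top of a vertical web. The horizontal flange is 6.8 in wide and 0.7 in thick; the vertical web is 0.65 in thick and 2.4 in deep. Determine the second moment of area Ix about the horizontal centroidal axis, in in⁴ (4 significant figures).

Ix ≈ 3.766 in⁴

Treat the section as a set of non-overlapping primitives; coordinates are from the bounding-box lower-left.
Flange: 6.8 × 0.7, A = 4.76 in², y = 2.75 in, Ī = 0.194367 in⁴.
Web: 0.65 × 2.4, A = 1.56 in², y = 1.2 in, Ī = 0.7488 in⁴.
Centroid: ȳ = ΣA·y / ΣA = 2.36741 in.
Transfer each piece to the horizontal centroidal axis using Ī + A·d² with d = y − 2.36741:
  flange: d = 0.382595 in → contributes +0.89113 in⁴
  web: d = -1.16741 in → contributes +2.87482 in⁴
Total I = 3.76595 in⁴.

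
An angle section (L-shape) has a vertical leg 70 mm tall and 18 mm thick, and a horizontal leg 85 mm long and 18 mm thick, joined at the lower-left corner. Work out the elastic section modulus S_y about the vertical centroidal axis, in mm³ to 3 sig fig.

S_y ≈ 2.89 × 10⁴ mm³

Split into non-overlapping primitives; take the origin at the lower-left of the bounding box.
Vertical leg: 18 × 70, A = 1 260 mm², x = 9 mm, Ī = 34 020 mm⁴.
Horizontal leg (remainder): 67 × 18, A = 1 206 mm², x = 51.5 mm, Ī = 451 145 mm⁴.
Centroid: x̄ = ΣA·x / ΣA = 29.785 mm.
Transfer each piece to the vertical centroidal axis using Ī + A·d² with d = x − 29.785:
  vertical leg: d = -20.785 mm → contributes +578 343 mm⁴
  horizontal leg (remainder): d = 21.715 mm → contributes +1 019 840 mm⁴
Total I = 1 598 184 mm⁴.
Extreme fibre distance c = 55.215 mm; S = I/c = 28 945 mm³.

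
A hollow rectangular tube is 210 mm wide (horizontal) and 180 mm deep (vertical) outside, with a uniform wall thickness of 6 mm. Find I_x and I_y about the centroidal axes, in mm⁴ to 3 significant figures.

I_x ≈ 2.38 × 10⁷ mm⁴, I_y ≈ 3.02 × 10⁷ mm⁴

Decompose the section into non-overlapping parts with the origin at the bottom-left of its bounding rectangle.
Outer rectangle: 210 × 180, A = 37 800 mm², y = 90 mm, Ī = 102 060 000 mm⁴.
Inner void (subtracted): 198 × 168, A = 33 264 mm², y = 90 mm, Ī = 78 236 928 mm⁴.
By symmetry the centroid is at mid-height, ȳ = 90 mm.
All pieces are centred on the centroidal x-axis, so I = ΣĪ (holes subtracted) = 23 823 072 mm⁴.
Repeating about the centroidal y-axis gives I_y = 30 241 512 mm⁴.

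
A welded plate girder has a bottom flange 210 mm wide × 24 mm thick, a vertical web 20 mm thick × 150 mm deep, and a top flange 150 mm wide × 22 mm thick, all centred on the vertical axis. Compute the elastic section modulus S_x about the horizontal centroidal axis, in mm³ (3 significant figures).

S_x ≈ 6.01 × 10⁵ mm³

Split into non-overlapping primitives; take the origin at the lower-left of the bounding box.
Bottom plate: 210 × 24, A = 5 040 mm², y = 12 mm, Ī = 241 920 mm⁴.
Web plate: 20 × 150, A = 3 000 mm², y = 99 mm, Ī = 5 625 000 mm⁴.
Top plate: 150 × 22, A = 3 300 mm², y = 185 mm, Ī = 133 100 mm⁴.
Centroid: ȳ = ΣA·y / ΣA = 85.36 mm.
Transfer each piece to the horizontal centroidal axis using Ī + A·d² with d = y − 85.36:
  bottom plate: d = -73.36 mm → contributes +27 365 479 mm⁴
  web plate: d = 13.64 mm → contributes +6 183 166 mm⁴
  top plate: d = 99.64 mm → contributes +32 896 067 mm⁴
Total I = 66 444 712 mm⁴.
Extreme fibre distance c = 110.64 mm; S = I/c = 600 548 mm³.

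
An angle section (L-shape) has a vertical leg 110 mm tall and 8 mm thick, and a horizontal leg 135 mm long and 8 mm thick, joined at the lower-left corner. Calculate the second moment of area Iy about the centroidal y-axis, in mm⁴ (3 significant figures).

Iy ≈ 3.52 × 10⁶ mm⁴

Break the section into simple shapes (no overlaps), measuring from the bottom-left corner of the bounding box.
Vertical leg: 8 × 110, A = 880 mm², x = 4 mm, Ī = 4693.3 mm⁴.
Horizontal leg (remainder): 127 × 8, A = 1 016 mm², x = 71.5 mm, Ī = 1 365 589 mm⁴.
Centroid: x̄ = ΣA·x / ΣA = 40.171 mm.
Transfer each piece to the centroidal y-axis using Ī + A·d² with d = x − 40.171:
  vertical leg: d = -36.171 mm → contributes +1 156 026 mm⁴
  horizontal leg (remainder): d = 31.329 mm → contributes +2 362 806 mm⁴
Total I = 3 518 833 mm⁴.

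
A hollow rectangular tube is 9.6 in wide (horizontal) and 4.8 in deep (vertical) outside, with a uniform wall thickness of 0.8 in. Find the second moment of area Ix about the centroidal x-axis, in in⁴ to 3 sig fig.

Break the section into simple shapes (no overlaps), measuring from the bottom-left corner of the bounding box.
Outer rectangle: 9.6 × 4.8, A = 46.08 in², y = 2.4 in, Ī = 88.474 in⁴.
Inner void (subtracted): 8 × 3.2, A = 25.6 in², y = 2.4 in, Ī = 21.845 in⁴.
By symmetry the centroid is at mid-height, ȳ = 2.4 in.
All pieces are centred on the centroidal x-axis, so I = ΣĪ (holes subtracted) = 66.628 in⁴.

Ix ≈ 66.6 in⁴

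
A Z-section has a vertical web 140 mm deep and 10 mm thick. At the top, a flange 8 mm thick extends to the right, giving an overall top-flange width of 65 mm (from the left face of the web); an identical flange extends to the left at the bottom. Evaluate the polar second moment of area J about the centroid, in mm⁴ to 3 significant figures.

J ≈ 7.29 × 10⁶ mm⁴

Break the section into simple shapes (no overlaps), measuring from the bottom-left corner of the bounding box.
Web: 10 × 140, A = 1 400 mm², y = 70 mm, Ī = 2 286 667 mm⁴.
Top flange (beyond web): 55 × 8, A = 440 mm², y = 136 mm, Ī = 2346.7 mm⁴.
Bottom flange (beyond web): 55 × 8, A = 440 mm², y = 4 mm, Ī = 2346.7 mm⁴.
Centroid: ȳ = ΣA·y / ΣA = 70 mm.
Transfer each piece to the centroidal x-axis using Ī + A·d² with d = y − 70:
  web: d = 0 mm → contributes +2 286 667 mm⁴
  top flange (beyond web): d = 66 mm → contributes +1 918 987 mm⁴
  bottom flange (beyond web): d = -66 mm → contributes +1 918 987 mm⁴
Total I = 6 124 640 mm⁴.
For the y-axis: x̄ = 60 mm.
Repeating about the centroidal y-axis gives I_y = 1 163 000 mm⁴.
Polar second moment: J = I_x + I_y = 7 287 640 mm⁴.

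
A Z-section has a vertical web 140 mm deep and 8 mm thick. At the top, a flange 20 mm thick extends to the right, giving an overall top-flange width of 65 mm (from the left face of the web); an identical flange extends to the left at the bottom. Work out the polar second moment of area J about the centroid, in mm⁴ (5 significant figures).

J ≈ 1.3145 × 10⁷ mm⁴

Split into non-overlapping primitives; take the origin at the lower-left of the bounding box.
Web: 8 × 140, A = 1 120 mm², y = 70 mm, Ī = 1 829 333 mm⁴.
Top flange (beyond web): 57 × 20, A = 1 140 mm², y = 130 mm, Ī = 38 000 mm⁴.
Bottom flange (beyond web): 57 × 20, A = 1 140 mm², y = 10 mm, Ī = 38 000 mm⁴.
Centroid: ȳ = ΣA·y / ΣA = 70 mm.
Transfer each piece to the centroidal x-axis using Ī + A·d² with d = y − 70:
  web: d = 0 mm → contributes +1 829 333 mm⁴
  top flange (beyond web): d = 60 mm → contributes +4 142 000 mm⁴
  bottom flange (beyond web): d = -60 mm → contributes +4 142 000 mm⁴
Total I = 10 113 333 mm⁴.
For the y-axis: x̄ = 61 mm.
Repeating about the centroidal y-axis gives I_y = 3 031 533 mm⁴.
Polar second moment: J = I_x + I_y = 13 144 867 mm⁴.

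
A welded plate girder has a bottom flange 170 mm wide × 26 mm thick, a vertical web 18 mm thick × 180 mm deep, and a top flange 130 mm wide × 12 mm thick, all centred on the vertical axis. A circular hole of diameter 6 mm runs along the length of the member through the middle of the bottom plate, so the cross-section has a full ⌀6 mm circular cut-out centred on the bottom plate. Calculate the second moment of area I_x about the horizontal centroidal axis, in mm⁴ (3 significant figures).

I_x ≈ 6.00 × 10⁷ mm⁴

Decompose the section into non-overlapping parts with the origin at the bottom-left of its bounding rectangle.
Bottom plate: 170 × 26, A = 4 420 mm², y = 13 mm, Ī = 248 993 mm⁴.
Web plate: 18 × 180, A = 3 240 mm², y = 116 mm, Ī = 8 748 000 mm⁴.
Top plate: 130 × 12, A = 1 560 mm², y = 212 mm, Ī = 18 720 mm⁴.
Hole (subtracted): ⌀6, A = 28.274 mm², y = 13 mm, Ī = 63.617 mm⁴.
Centroid: ȳ = ΣA·y / ΣA = 83.08 mm.
Transfer each piece to the horizontal centroidal axis using Ī + A·d² with d = y − 83.08:
  bottom plate: d = -70.08 mm → contributes +21 956 786 mm⁴
  web plate: d = 32.92 mm → contributes +12 259 184 mm⁴
  top plate: d = 128.92 mm → contributes +25 946 322 mm⁴
  hole: d = -70.08 mm → contributes −138 926 mm⁴
Total I = 60 023 366 mm⁴.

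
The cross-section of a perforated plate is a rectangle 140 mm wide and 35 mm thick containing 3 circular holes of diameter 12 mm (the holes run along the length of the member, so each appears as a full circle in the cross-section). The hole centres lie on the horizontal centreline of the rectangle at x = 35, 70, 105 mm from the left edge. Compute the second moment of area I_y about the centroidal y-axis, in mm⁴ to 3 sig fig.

I_y ≈ 7.72 × 10⁶ mm⁴

Treat the section as a set of non-overlapping primitives; coordinates are from the bounding-box lower-left.
Plate: 140 × 35, A = 4 900 mm², x = 70 mm, Ī = 8 003 333 mm⁴.
Hole 1 (subtracted): ⌀12, A = 113.1 mm², x = 35 mm, Ī = 1017.9 mm⁴.
Hole 2 (subtracted): ⌀12, A = 113.1 mm², x = 70 mm, Ī = 1017.9 mm⁴.
Hole 3 (subtracted): ⌀12, A = 113.1 mm², x = 105 mm, Ī = 1017.9 mm⁴.
By symmetry the centroid is at mid-width, x̄ = 70 mm.
Transfer each piece to the centroidal y-axis using Ī + A·d² with d = x − 70:
  plate: d = 0 mm → contributes +8 003 333 mm⁴
  hole 1: d = -35 mm → contributes −139 562 mm⁴
  hole 2: d = 0 mm → contributes −1017.9 mm⁴
  hole 3: d = 35 mm → contributes −139 562 mm⁴
Total I = 7 723 191 mm⁴.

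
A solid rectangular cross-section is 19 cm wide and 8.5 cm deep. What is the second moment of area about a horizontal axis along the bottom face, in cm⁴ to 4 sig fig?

I_base ≈ 3889 cm⁴

The section: 19 × 8.5, A = 161.5 cm², y = 4.25 cm, Ī = 972.365 cm⁴.
Transfer it to the base of the section using Ī + A·d² with d = y − 0:
  the section: d = 4.25 cm → contributes +3889.46 cm⁴
Total I = 3889.46 cm⁴.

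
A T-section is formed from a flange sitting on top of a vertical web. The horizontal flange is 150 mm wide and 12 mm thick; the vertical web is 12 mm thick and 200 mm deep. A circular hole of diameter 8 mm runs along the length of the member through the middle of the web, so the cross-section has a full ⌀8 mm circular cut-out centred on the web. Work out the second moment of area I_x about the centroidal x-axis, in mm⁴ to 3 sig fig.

I_x ≈ 1.95 × 10⁷ mm⁴

Split into non-overlapping primitives; take the origin at the lower-left of the bounding box.
Flange: 150 × 12, A = 1 800 mm², y = 206 mm, Ī = 21 600 mm⁴.
Web: 12 × 200, A = 2 400 mm², y = 100 mm, Ī = 8 000 000 mm⁴.
Hole (subtracted): ⌀8, A = 50.265 mm², y = 100 mm, Ī = 201.06 mm⁴.
Centroid: ȳ = ΣA·y / ΣA = 145.98 mm.
Transfer each piece to the centroidal x-axis using Ī + A·d² with d = y − 145.98:
  flange: d = 60.021 mm → contributes +6 506 170 mm⁴
  web: d = -45.979 mm → contributes +13 073 730 mm⁴
  hole: d = -45.979 mm → contributes −106 465 mm⁴
Total I = 19 473 435 mm⁴.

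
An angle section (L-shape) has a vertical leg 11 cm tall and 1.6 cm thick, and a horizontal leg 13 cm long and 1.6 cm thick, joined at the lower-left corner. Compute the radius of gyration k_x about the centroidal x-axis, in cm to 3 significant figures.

Split into non-overlapping primitives; take the origin at the lower-left of the bounding box.
Vertical leg: 1.6 × 11, A = 17.6 cm², y = 5.5 cm, Ī = 177.47 cm⁴.
Horizontal leg (remainder): 11.4 × 1.6, A = 18.24 cm², y = 0.8 cm, Ī = 3.8912 cm⁴.
Centroid: ȳ = ΣA·y / ΣA = 3.108 cm.
Transfer each piece to the centroidal x-axis using Ī + A·d² with d = y − 3.108:
  vertical leg: d = 2.392 cm → contributes +278.16 cm⁴
  horizontal leg (remainder): d = -2.308 cm → contributes +101.06 cm⁴
Total I = 379.22 cm⁴.
Radius of gyration: k = √(I/A) = √(379.22 / 35.84) = 3.2528 cm.

k_x ≈ 3.25 cm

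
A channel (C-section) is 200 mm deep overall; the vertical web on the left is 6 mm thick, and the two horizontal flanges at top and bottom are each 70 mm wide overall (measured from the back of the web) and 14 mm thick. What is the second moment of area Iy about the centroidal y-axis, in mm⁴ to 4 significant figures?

Split into non-overlapping primitives; take the origin at the lower-left of the bounding box.
Web: 6 × 200, A = 1 200 mm², x = 3 mm, Ī = 3 600 mm⁴.
Top flange (beyond web): 64 × 14, A = 896 mm², x = 38 mm, Ī = 305 835 mm⁴.
Bottom flange (beyond web): 64 × 14, A = 896 mm², x = 38 mm, Ī = 305 835 mm⁴.
Centroid: x̄ = ΣA·x / ΣA = 23.9626 mm.
Transfer each piece to the centroidal y-axis using Ī + A·d² with d = x − 23.9626:
  web: d = -20.9626 mm → contributes +530 915 mm⁴
  top flange (beyond web): d = 14.0374 mm → contributes +482 391 mm⁴
  bottom flange (beyond web): d = 14.0374 mm → contributes +482 391 mm⁴
Total I = 1 495 697 mm⁴.

Iy ≈ 1.496 × 10⁶ mm⁴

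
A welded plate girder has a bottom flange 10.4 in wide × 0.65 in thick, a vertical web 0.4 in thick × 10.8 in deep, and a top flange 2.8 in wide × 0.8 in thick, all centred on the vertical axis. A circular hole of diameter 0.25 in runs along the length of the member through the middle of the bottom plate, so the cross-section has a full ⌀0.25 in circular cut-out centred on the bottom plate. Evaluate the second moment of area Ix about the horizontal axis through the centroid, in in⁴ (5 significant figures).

Break the section into simple shapes (no overlaps), measuring from the bottom-left corner of the bounding box.
Bottom plate: 10.4 × 0.65, A = 6.76 in², y = 0.325 in, Ī = 0.2380083 in⁴.
Web plate: 0.4 × 10.8, A = 4.32 in², y = 6.05 in, Ī = 41.9904 in⁴.
Top plate: 2.8 × 0.8, A = 2.24 in², y = 11.85 in, Ī = 0.1194667 in⁴.
Hole (subtracted): ⌀0.25, A = 0.04908739 in², y = 0.325 in, Ī = 0.0001917476 in⁴.
Centroid: ȳ = ΣA·y / ΣA = 4.133932 in.
Transfer each piece to the horizontal axis through the centroid using Ī + A·d² with d = y − 4.133932:
  bottom plate: d = -3.808932 in → contributes +98.31182 in⁴
  web plate: d = 1.916068 in → contributes +57.85049 in⁴
  top plate: d = 7.716068 in → contributes +133.4839 in⁴
  hole: d = -3.808932 in → contributes −0.7123496 in⁴
Total I = 288.9339 in⁴.

Ix ≈ 288.93 in⁴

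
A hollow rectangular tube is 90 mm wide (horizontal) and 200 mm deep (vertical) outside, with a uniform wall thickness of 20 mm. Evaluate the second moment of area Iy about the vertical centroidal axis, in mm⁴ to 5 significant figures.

Split into non-overlapping primitives; take the origin at the lower-left of the bounding box.
Outer rectangle: 90 × 200, A = 18 000 mm², x = 45 mm, Ī = 12 150 000 mm⁴.
Inner void (subtracted): 50 × 160, A = 8 000 mm², x = 45 mm, Ī = 1 666 667 mm⁴.
By symmetry the centroid is at mid-width, x̄ = 45 mm.
All pieces are centred on the vertical centroidal axis, so I = ΣĪ (holes subtracted) = 10 483 333 mm⁴.

Iy ≈ 1.0483 × 10⁷ mm⁴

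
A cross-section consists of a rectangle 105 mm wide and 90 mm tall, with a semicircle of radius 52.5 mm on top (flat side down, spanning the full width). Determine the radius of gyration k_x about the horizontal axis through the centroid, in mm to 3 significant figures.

k_x ≈ 38.7 mm

Treat the section as a set of non-overlapping primitives; coordinates are from the bounding-box lower-left.
Rectangular body: 105 × 90, A = 9 450 mm², y = 45 mm, Ī = 6 378 750 mm⁴.
Semicircular cap: semicircle r = 52.5, A = 4329.5 mm², y = 112.28 mm, Ī = 833 814 mm⁴.
Centroid: ȳ = ΣA·y / ΣA = 66.14 mm.
Transfer each piece to the horizontal axis through the centroid using Ī + A·d² with d = y − 66.14:
  rectangular body: d = -21.14 mm → contributes +10 601 887 mm⁴
  semicircular cap: d = 46.142 mm → contributes +10 051 641 mm⁴
Total I = 20 653 528 mm⁴.
Radius of gyration: k = √(I/A) = √(20 653 528 / 13 780) = 38.715 mm.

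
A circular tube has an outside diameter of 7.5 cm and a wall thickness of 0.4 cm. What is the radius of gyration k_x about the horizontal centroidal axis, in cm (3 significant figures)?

Decompose the section into non-overlapping parts with the origin at the bottom-left of its bounding rectangle.
Outer circle: ⌀7.5, A = 44.179 cm², y = 3.75 cm, Ī = 155.32 cm⁴.
Bore (subtracted): ⌀6.7, A = 35.257 cm², y = 3.75 cm, Ī = 98.917 cm⁴.
By symmetry the centroid is at mid-height, ȳ = 3.75 cm.
All pieces are centred on the horizontal centroidal axis, so I = ΣĪ (holes subtracted) = 56.399 cm⁴.
Radius of gyration: k = √(I/A) = √(56.399 / 8.9221) = 2.5142 cm.

k_x ≈ 2.51 cm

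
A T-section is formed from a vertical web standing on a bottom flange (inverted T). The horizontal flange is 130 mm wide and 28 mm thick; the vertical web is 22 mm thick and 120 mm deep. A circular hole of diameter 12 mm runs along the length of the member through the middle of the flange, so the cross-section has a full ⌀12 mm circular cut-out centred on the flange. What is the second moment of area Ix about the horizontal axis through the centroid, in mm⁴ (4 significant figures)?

Ix ≈ 1.167 × 10⁷ mm⁴

Decompose the section into non-overlapping parts with the origin at the bottom-left of its bounding rectangle.
Flange: 130 × 28, A = 3 640 mm², y = 14 mm, Ī = 237 813 mm⁴.
Web: 22 × 120, A = 2 640 mm², y = 88 mm, Ī = 3 168 000 mm⁴.
Hole (subtracted): ⌀12, A = 113.097 mm², y = 14 mm, Ī = 1017.88 mm⁴.
Centroid: ȳ = ΣA·y / ΣA = 45.6788 mm.
Transfer each piece to the horizontal axis through the centroid using Ī + A·d² with d = y − 45.6788:
  flange: d = -31.6788 mm → contributes +3 890 719 mm⁴
  web: d = 42.3212 mm → contributes +7 896 464 mm⁴
  hole: d = -31.6788 mm → contributes −114 516 mm⁴
Total I = 11 672 668 mm⁴.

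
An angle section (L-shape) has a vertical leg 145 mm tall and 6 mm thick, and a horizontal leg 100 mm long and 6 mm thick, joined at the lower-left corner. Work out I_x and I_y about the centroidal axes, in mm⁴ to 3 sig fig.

I_x ≈ 3.18 × 10⁶ mm⁴, I_y ≈ 1.27 × 10⁶ mm⁴

Split into non-overlapping primitives; take the origin at the lower-left of the bounding box.
Vertical leg: 6 × 145, A = 870 mm², y = 72.5 mm, Ī = 1 524 313 mm⁴.
Horizontal leg (remainder): 94 × 6, A = 564 mm², y = 3 mm, Ī = 1 692 mm⁴.
Centroid: ȳ = ΣA·y / ΣA = 45.165 mm.
Transfer each piece to the centroidal x-axis using Ī + A·d² with d = y − 45.165:
  vertical leg: d = 27.335 mm → contributes +2 174 366 mm⁴
  horizontal leg (remainder): d = -42.165 mm → contributes +1 004 433 mm⁴
Total I = 3 178 799 mm⁴.
For the y-axis: x̄ = 22.665 mm.
Repeating about the centroidal y-axis gives I_y = 1 273 341 mm⁴.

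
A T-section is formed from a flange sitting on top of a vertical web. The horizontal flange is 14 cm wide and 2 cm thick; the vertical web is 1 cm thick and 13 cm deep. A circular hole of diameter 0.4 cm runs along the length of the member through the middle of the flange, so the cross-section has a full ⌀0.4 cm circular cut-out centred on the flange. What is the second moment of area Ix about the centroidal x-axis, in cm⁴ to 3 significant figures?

Ix ≈ 691 cm⁴

Treat the section as a set of non-overlapping primitives; coordinates are from the bounding-box lower-left.
Flange: 14 × 2, A = 28 cm², y = 14 cm, Ī = 9.3333 cm⁴.
Web: 1 × 13, A = 13 cm², y = 6.5 cm, Ī = 183.08 cm⁴.
Hole (subtracted): ⌀0.4, A = 0.12566 cm², y = 14 cm, Ī = 0.0012566 cm⁴.
Centroid: ȳ = ΣA·y / ΣA = 11.615 cm.
Transfer each piece to the centroidal x-axis using Ī + A·d² with d = y − 11.615:
  flange: d = 2.3854 cm → contributes +168.65 cm⁴
  web: d = -5.1146 cm → contributes +523.16 cm⁴
  hole: d = 2.3854 cm → contributes −0.71628 cm⁴
Total I = 691.09 cm⁴.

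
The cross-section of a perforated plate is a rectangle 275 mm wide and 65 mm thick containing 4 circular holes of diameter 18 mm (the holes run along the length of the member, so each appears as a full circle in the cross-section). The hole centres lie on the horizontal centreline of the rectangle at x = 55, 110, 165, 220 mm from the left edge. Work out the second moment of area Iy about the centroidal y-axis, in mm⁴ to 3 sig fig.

Split into non-overlapping primitives; take the origin at the lower-left of the bounding box.
Plate: 275 × 65, A = 17 875 mm², x = 137.5 mm, Ī = 112 649 740 mm⁴.
Hole 1 (subtracted): ⌀18, A = 254.47 mm², x = 55 mm, Ī = 5 153 mm⁴.
Hole 2 (subtracted): ⌀18, A = 254.47 mm², x = 110 mm, Ī = 5 153 mm⁴.
Hole 3 (subtracted): ⌀18, A = 254.47 mm², x = 165 mm, Ī = 5 153 mm⁴.
Hole 4 (subtracted): ⌀18, A = 254.47 mm², x = 220 mm, Ī = 5 153 mm⁴.
By symmetry the centroid is at mid-width, x̄ = 137.5 mm.
Transfer each piece to the centroidal y-axis using Ī + A·d² with d = x − 137.5:
  plate: d = 0 mm → contributes +112 649 740 mm⁴
  hole 1: d = -82.5 mm → contributes −1 737 133 mm⁴
  hole 2: d = -27.5 mm → contributes −197 595 mm⁴
  hole 3: d = 27.5 mm → contributes −197 595 mm⁴
  hole 4: d = 82.5 mm → contributes −1 737 133 mm⁴
Total I = 108 780 284 mm⁴.

Iy ≈ 1.09 × 10⁸ mm⁴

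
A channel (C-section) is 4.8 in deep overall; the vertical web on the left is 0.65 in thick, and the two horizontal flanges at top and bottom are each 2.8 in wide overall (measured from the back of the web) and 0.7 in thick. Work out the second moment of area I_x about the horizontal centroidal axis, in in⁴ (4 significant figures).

I_x ≈ 18.76 in⁴

Break the section into simple shapes (no overlaps), measuring from the bottom-left corner of the bounding box.
Web: 0.65 × 4.8, A = 3.12 in², y = 2.4 in, Ī = 5.9904 in⁴.
Top flange (beyond web): 2.15 × 0.7, A = 1.505 in², y = 4.45 in, Ī = 0.0614542 in⁴.
Bottom flange (beyond web): 2.15 × 0.7, A = 1.505 in², y = 0.35 in, Ī = 0.0614542 in⁴.
By symmetry the centroid is at mid-height, ȳ = 2.4 in.
Transfer each piece to the horizontal centroidal axis using Ī + A·d² with d = y − 2.4:
  web: d = 0 in → contributes +5.9904 in⁴
  top flange (beyond web): d = 2.05 in → contributes +6.38622 in⁴
  bottom flange (beyond web): d = -2.05 in → contributes +6.38622 in⁴
Total I = 18.7628 in⁴.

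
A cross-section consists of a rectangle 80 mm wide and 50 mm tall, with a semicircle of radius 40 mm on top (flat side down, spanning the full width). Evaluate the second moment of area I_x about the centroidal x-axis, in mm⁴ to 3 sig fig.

Split into non-overlapping primitives; take the origin at the lower-left of the bounding box.
Rectangular body: 80 × 50, A = 4 000 mm², y = 25 mm, Ī = 833 333 mm⁴.
Semicircular cap: semicircle r = 40, A = 2513.3 mm², y = 66.977 mm, Ī = 280 978 mm⁴.
Centroid: ȳ = ΣA·y / ΣA = 41.197 mm.
Transfer each piece to the centroidal x-axis using Ī + A·d² with d = y − 41.197:
  rectangular body: d = -16.197 mm → contributes +1 882 765 mm⁴
  semicircular cap: d = 25.779 mm → contributes +1 951 200 mm⁴
Total I = 3 833 964 mm⁴.

I_x ≈ 3.83 × 10⁶ mm⁴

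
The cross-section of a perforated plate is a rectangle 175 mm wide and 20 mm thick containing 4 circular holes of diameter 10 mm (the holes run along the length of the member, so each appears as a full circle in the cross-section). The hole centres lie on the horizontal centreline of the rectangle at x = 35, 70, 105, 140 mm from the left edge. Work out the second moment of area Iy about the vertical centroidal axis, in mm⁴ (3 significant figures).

Decompose the section into non-overlapping parts with the origin at the bottom-left of its bounding rectangle.
Plate: 175 × 20, A = 3 500 mm², x = 87.5 mm, Ī = 8 932 292 mm⁴.
Hole 1 (subtracted): ⌀10, A = 78.54 mm², x = 35 mm, Ī = 490.87 mm⁴.
Hole 2 (subtracted): ⌀10, A = 78.54 mm², x = 70 mm, Ī = 490.87 mm⁴.
Hole 3 (subtracted): ⌀10, A = 78.54 mm², x = 105 mm, Ī = 490.87 mm⁴.
Hole 4 (subtracted): ⌀10, A = 78.54 mm², x = 140 mm, Ī = 490.87 mm⁴.
By symmetry the centroid is at mid-width, x̄ = 87.5 mm.
Transfer each piece to the vertical centroidal axis using Ī + A·d² with d = x − 87.5:
  plate: d = 0 mm → contributes +8 932 292 mm⁴
  hole 1: d = -52.5 mm → contributes −216 966 mm⁴
  hole 2: d = -17.5 mm → contributes −24 544 mm⁴
  hole 3: d = 17.5 mm → contributes −24 544 mm⁴
  hole 4: d = 52.5 mm → contributes −216 966 mm⁴
Total I = 8 449 272 mm⁴.

Iy ≈ 8.45 × 10⁶ mm⁴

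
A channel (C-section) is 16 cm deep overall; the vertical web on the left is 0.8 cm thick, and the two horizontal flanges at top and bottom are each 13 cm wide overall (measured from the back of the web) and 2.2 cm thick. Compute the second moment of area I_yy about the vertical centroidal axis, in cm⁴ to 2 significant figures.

Decompose the section into non-overlapping parts with the origin at the bottom-left of its bounding rectangle.
Web: 0.8 × 16, A = 12.8 cm², x = 0.4 cm, Ī = 0.6827 cm⁴.
Top flange (beyond web): 12.2 × 2.2, A = 26.84 cm², x = 6.9 cm, Ī = 332.9 cm⁴.
Bottom flange (beyond web): 12.2 × 2.2, A = 26.84 cm², x = 6.9 cm, Ī = 332.9 cm⁴.
Centroid: x̄ = ΣA·x / ΣA = 5.648 cm.
Transfer each piece to the vertical centroidal axis using Ī + A·d² with d = x − 5.648:
  web: d = -5.248 cm → contributes +353.3 cm⁴
  top flange (beyond web): d = 1.252 cm → contributes +374.9 cm⁴
  bottom flange (beyond web): d = 1.252 cm → contributes +374.9 cm⁴
Total I = 1 103 cm⁴.

I_yy ≈ 1100 cm⁴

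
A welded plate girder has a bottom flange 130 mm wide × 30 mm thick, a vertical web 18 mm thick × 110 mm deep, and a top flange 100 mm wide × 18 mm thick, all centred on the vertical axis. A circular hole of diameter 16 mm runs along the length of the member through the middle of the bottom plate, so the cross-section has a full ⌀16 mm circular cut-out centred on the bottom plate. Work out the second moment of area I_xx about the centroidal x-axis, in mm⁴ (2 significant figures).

I_xx ≈ 2.5 × 10⁷ mm⁴

Decompose the section into non-overlapping parts with the origin at the bottom-left of its bounding rectangle.
Bottom plate: 130 × 30, A = 3 900 mm², y = 15 mm, Ī = 292 500 mm⁴.
Web plate: 18 × 110, A = 1 980 mm², y = 85 mm, Ī = 1 996 500 mm⁴.
Top plate: 100 × 18, A = 1 800 mm², y = 149 mm, Ī = 48 600 mm⁴.
Hole (subtracted): ⌀16, A = 201.1 mm², y = 15 mm, Ī = 3 217 mm⁴.
Centroid: ȳ = ΣA·y / ΣA = 65.78 mm.
Transfer each piece to the centroidal x-axis using Ī + A·d² with d = y − 65.78:
  bottom plate: d = -50.78 mm → contributes +10 350 107 mm⁴
  web plate: d = 19.22 mm → contributes +2 727 730 mm⁴
  top plate: d = 83.22 mm → contributes +12 513 841 mm⁴
  hole: d = -50.78 mm → contributes −521 730 mm⁴
Total I = 25 069 947 mm⁴.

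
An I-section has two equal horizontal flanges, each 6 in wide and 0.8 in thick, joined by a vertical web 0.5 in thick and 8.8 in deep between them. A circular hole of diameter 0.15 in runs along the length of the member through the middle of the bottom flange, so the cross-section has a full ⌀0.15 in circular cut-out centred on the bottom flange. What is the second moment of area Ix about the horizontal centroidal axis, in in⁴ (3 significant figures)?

Split into non-overlapping primitives; take the origin at the lower-left of the bounding box.
Bottom flange: 6 × 0.8, A = 4.8 in², y = 0.4 in, Ī = 0.256 in⁴.
Web: 0.5 × 8.8, A = 4.4 in², y = 5.2 in, Ī = 28.395 in⁴.
Top flange: 6 × 0.8, A = 4.8 in², y = 10 in, Ī = 0.256 in⁴.
Hole (subtracted): ⌀0.15, A = 0.017671 in², y = 0.4 in, Ī = 0.00002485 in⁴.
Centroid: ȳ = ΣA·y / ΣA = 5.2061 in.
Transfer each piece to the horizontal centroidal axis using Ī + A·d² with d = y − 5.2061:
  bottom flange: d = -4.8061 in → contributes +111.13 in⁴
  web: d = -0.0060664 in → contributes +28.395 in⁴
  top flange: d = 4.7939 in → contributes +110.57 in⁴
  hole: d = -4.8061 in → contributes −0.40821 in⁴
Total I = 249.68 in⁴.

Ix ≈ 250 in⁴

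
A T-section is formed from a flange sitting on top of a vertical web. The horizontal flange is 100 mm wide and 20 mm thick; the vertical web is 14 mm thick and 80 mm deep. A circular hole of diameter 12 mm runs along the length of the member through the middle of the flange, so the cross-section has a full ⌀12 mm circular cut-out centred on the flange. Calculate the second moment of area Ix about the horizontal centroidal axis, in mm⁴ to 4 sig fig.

Break the section into simple shapes (no overlaps), measuring from the bottom-left corner of the bounding box.
Flange: 100 × 20, A = 2 000 mm², y = 90 mm, Ī = 66666.7 mm⁴.
Web: 14 × 80, A = 1 120 mm², y = 40 mm, Ī = 597 333 mm⁴.
Hole (subtracted): ⌀12, A = 113.097 mm², y = 90 mm, Ī = 1017.88 mm⁴.
Centroid: ȳ = ΣA·y / ΣA = 71.3762 mm.
Transfer each piece to the horizontal centroidal axis using Ī + A·d² with d = y − 71.3762:
  flange: d = 18.6238 mm → contributes +760 360 mm⁴
  web: d = -31.3762 mm → contributes +1 699 934 mm⁴
  hole: d = 18.6238 mm → contributes −40245.3 mm⁴
Total I = 2 420 048 mm⁴.

Ix ≈ 2.420 × 10⁶ mm⁴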